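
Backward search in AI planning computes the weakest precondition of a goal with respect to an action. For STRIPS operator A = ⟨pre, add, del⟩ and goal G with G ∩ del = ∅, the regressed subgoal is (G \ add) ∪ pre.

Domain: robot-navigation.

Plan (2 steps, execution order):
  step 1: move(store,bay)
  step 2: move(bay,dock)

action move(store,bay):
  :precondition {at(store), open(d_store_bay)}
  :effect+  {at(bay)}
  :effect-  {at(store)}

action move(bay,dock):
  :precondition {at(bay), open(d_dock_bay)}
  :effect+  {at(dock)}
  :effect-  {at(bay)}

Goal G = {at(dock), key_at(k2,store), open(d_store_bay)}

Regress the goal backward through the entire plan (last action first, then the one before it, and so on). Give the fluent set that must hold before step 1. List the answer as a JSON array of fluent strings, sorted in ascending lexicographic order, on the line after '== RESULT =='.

Work backward from the goal:
  through step 2 (move(bay,dock)): drop {at(dock)}, keep {key_at(k2,store), open(d_store_bay)}, require {at(bay), open(d_dock_bay)}
    → {at(bay), key_at(k2,store), open(d_dock_bay), open(d_store_bay)}
  through step 1 (move(store,bay)): drop {at(bay)}, keep {key_at(k2,store), open(d_dock_bay), open(d_store_bay)}, require {at(store), open(d_store_bay)}
    → {at(store), key_at(k2,store), open(d_dock_bay), open(d_store_bay)}

== RESULT ==
["at(store)", "key_at(k2,store)", "open(d_dock_bay)", "open(d_store_bay)"]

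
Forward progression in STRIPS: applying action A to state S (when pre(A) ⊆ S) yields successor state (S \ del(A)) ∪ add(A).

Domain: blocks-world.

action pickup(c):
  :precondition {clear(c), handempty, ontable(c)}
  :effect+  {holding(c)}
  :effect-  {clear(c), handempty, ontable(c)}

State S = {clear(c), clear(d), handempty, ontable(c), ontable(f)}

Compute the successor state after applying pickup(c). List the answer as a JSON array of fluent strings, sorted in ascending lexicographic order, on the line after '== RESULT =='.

Compute (S \ del) ∪ add:
  pre ⊆ S: {clear(c), handempty, ontable(c)} ⊆ S  — applicable
  S \ del = {clear(d), ontable(f)}
  ∪ add   = {clear(d), holding(c), ontable(f)}

== RESULT ==
["clear(d)", "holding(c)", "ontable(f)"]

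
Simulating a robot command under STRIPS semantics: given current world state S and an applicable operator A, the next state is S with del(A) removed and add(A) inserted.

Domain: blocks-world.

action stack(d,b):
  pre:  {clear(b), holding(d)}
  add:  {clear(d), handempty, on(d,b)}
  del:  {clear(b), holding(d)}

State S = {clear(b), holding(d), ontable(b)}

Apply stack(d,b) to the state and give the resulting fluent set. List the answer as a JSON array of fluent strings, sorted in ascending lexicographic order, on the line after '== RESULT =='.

Compute (S \ del) ∪ add:
  pre ⊆ S: {clear(b), holding(d)} ⊆ S  — applicable
  S \ del = {ontable(b)}
  ∪ add   = {clear(d), handempty, on(d,b), ontable(b)}

== RESULT ==
["clear(d)", "handempty", "on(d,b)", "ontable(b)"]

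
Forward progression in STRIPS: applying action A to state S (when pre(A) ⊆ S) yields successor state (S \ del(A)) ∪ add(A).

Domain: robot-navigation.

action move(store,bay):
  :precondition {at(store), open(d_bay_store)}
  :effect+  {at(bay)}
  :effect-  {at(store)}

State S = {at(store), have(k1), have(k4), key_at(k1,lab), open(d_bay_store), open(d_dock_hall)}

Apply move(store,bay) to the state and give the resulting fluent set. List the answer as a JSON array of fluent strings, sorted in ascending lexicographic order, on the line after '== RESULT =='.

Compute (S \ del) ∪ add:
  pre ⊆ S: {at(store), open(d_bay_store)} ⊆ S  — applicable
  S \ del = {have(k1), have(k4), key_at(k1,lab), open(d_bay_store), open(d_dock_hall)}
  ∪ add   = {at(bay), have(k1), have(k4), key_at(k1,lab), open(d_bay_store), open(d_dock_hall)}

== RESULT ==
["at(bay)", "have(k1)", "have(k4)", "key_at(k1,lab)", "open(d_bay_store)", "open(d_dock_hall)"]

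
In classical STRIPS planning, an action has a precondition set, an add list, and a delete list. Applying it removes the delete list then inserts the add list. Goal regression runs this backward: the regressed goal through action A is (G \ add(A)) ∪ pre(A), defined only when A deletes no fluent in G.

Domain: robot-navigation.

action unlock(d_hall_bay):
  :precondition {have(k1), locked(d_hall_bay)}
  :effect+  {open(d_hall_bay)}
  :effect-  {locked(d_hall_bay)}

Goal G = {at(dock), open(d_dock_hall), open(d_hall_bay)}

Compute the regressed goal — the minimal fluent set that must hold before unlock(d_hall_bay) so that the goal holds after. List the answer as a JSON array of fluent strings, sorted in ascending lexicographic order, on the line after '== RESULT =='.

Regress:
  G ∩ del = {}  (empty — regression defined)
  G \ add = {at(dock), open(d_dock_hall), open(d_hall_bay)} \ {open(d_hall_bay)} = {at(dock), open(d_dock_hall)}
  ∪ pre   = {at(dock), open(d_dock_hall)} ∪ {have(k1), locked(d_hall_bay)}
          = {at(dock), have(k1), locked(d_hall_bay), open(d_dock_hall)}

== RESULT ==
["at(dock)", "have(k1)", "locked(d_hall_bay)", "open(d_dock_hall)"]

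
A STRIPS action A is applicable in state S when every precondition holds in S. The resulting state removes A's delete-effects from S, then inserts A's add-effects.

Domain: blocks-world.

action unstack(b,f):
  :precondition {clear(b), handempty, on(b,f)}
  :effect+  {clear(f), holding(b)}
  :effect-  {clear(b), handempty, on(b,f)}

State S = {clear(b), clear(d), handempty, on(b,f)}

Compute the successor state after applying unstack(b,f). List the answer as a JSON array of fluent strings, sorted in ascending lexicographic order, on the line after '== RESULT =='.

Progress:
  pre ⊆ S: {clear(b), handempty, on(b,f)} ⊆ S  — applicable
  S \ del = {clear(d)}
  ∪ add   = {clear(d), clear(f), holding(b)}

== RESULT ==
["clear(d)", "clear(f)", "holding(b)"]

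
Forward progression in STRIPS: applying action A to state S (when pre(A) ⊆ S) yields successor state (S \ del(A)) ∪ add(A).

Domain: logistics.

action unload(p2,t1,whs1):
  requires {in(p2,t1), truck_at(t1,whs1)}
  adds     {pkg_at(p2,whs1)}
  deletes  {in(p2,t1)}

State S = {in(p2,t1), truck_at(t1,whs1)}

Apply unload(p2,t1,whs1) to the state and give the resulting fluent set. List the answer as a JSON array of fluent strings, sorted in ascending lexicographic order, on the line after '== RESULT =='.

Compute (S \ del) ∪ add:
  pre ⊆ S: {in(p2,t1), truck_at(t1,whs1)} ⊆ S  — applicable
  S \ del = {truck_at(t1,whs1)}
  ∪ add   = {pkg_at(p2,whs1), truck_at(t1,whs1)}

== RESULT ==
["pkg_at(p2,whs1)", "truck_at(t1,whs1)"]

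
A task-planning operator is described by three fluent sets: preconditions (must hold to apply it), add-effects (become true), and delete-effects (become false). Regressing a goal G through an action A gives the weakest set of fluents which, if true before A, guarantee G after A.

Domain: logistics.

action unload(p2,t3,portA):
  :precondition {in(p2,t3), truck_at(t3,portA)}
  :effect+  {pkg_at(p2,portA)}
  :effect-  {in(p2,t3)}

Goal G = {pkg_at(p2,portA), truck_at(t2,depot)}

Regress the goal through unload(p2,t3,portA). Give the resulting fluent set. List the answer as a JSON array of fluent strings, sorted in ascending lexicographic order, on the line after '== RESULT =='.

Compute (G \ add) ∪ pre:
  G ∩ del = {}  (empty — regression defined)
  G \ add = {pkg_at(p2,portA), truck_at(t2,depot)} \ {pkg_at(p2,portA)} = {truck_at(t2,depot)}
  ∪ pre   = {truck_at(t2,depot)} ∪ {in(p2,t3), truck_at(t3,portA)}
          = {in(p2,t3), truck_at(t2,depot), truck_at(t3,portA)}

== RESULT ==
["in(p2,t3)", "truck_at(t2,depot)", "truck_at(t3,portA)"]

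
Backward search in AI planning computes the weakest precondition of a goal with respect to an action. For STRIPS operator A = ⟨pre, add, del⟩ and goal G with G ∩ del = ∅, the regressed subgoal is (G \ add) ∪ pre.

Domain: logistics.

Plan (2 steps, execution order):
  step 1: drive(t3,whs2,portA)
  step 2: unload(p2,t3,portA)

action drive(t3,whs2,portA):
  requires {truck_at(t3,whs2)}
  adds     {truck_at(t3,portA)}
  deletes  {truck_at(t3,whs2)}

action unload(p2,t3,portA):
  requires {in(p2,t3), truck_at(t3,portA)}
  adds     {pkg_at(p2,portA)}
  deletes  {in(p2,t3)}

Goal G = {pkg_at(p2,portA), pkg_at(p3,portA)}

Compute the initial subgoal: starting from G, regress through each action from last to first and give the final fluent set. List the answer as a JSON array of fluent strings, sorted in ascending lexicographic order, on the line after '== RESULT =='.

Regress step by step:
  through step 2 (unload(p2,t3,portA)): drop {pkg_at(p2,portA)}, keep {pkg_at(p3,portA)}, require {in(p2,t3), truck_at(t3,portA)}
    → {in(p2,t3), pkg_at(p3,portA), truck_at(t3,portA)}
  through step 1 (drive(t3,whs2,portA)): drop {truck_at(t3,portA)}, keep {in(p2,t3), pkg_at(p3,portA)}, require {truck_at(t3,whs2)}
    → {in(p2,t3), pkg_at(p3,portA), truck_at(t3,whs2)}

== RESULT ==
["in(p2,t3)", "pkg_at(p3,portA)", "truck_at(t3,whs2)"]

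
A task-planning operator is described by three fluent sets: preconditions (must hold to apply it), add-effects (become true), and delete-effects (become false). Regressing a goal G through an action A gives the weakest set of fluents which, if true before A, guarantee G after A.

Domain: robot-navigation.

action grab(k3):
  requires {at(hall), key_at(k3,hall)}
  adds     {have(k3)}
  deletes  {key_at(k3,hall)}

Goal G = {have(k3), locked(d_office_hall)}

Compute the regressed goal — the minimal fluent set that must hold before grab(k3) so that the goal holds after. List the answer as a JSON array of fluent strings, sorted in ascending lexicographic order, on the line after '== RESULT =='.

Compute (G \ add) ∪ pre:
  G ∩ del = {}  (empty — regression defined)
  G \ add = {have(k3), locked(d_office_hall)} \ {have(k3)} = {locked(d_office_hall)}
  ∪ pre   = {locked(d_office_hall)} ∪ {at(hall), key_at(k3,hall)}
          = {at(hall), key_at(k3,hall), locked(d_office_hall)}

== RESULT ==
["at(hall)", "key_at(k3,hall)", "locked(d_office_hall)"]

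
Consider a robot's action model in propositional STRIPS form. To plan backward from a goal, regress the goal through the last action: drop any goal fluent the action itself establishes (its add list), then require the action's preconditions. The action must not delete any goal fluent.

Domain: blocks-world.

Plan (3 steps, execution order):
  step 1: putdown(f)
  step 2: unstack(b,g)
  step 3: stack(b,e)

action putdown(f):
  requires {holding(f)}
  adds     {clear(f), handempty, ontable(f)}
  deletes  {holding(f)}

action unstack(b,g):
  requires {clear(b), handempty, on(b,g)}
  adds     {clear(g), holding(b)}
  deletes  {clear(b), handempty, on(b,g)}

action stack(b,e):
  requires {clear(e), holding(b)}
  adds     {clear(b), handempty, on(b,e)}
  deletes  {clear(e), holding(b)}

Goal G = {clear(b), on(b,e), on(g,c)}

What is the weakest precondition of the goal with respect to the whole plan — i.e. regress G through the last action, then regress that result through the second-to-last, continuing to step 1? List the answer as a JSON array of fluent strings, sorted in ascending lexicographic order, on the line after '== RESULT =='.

Regress step by step:
  through step 3 (stack(b,e)): drop {clear(b), on(b,e)}, keep {on(g,c)}, require {clear(e), holding(b)}
    → {clear(e), holding(b), on(g,c)}
  through step 2 (unstack(b,g)): drop {holding(b)}, keep {clear(e), on(g,c)}, require {clear(b), handempty, on(b,g)}
    → {clear(b), clear(e), handempty, on(b,g), on(g,c)}
  through step 1 (putdown(f)): drop {handempty}, keep {clear(b), clear(e), on(b,g), on(g,c)}, require {holding(f)}
    → {clear(b), clear(e), holding(f), on(b,g), on(g,c)}

== RESULT ==
["clear(b)", "clear(e)", "holding(f)", "on(b,g)", "on(g,c)"]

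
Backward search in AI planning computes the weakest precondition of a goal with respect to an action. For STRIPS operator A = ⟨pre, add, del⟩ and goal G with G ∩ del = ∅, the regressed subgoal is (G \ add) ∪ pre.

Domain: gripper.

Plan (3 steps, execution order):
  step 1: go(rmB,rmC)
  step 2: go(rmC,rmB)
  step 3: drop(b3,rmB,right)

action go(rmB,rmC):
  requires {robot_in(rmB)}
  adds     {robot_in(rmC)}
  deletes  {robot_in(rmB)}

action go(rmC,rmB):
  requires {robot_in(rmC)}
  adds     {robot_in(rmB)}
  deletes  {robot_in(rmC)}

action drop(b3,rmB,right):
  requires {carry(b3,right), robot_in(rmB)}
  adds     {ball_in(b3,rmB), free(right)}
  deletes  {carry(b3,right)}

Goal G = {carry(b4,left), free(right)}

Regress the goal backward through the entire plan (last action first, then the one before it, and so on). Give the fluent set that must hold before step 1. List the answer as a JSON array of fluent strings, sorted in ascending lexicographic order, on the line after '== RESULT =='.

Regress step by step:
  through step 3 (drop(b3,rmB,right)): drop {free(right)}, keep {carry(b4,left)}, require {carry(b3,right), robot_in(rmB)}
    → {carry(b3,right), carry(b4,left), robot_in(rmB)}
  through step 2 (go(rmC,rmB)): drop {robot_in(rmB)}, keep {carry(b3,right), carry(b4,left)}, require {robot_in(rmC)}
    → {carry(b3,right), carry(b4,left), robot_in(rmC)}
  through step 1 (go(rmB,rmC)): drop {robot_in(rmC)}, keep {carry(b3,right), carry(b4,left)}, require {robot_in(rmB)}
    → {carry(b3,right), carry(b4,left), robot_in(rmB)}

== RESULT ==
["carry(b3,right)", "carry(b4,left)", "robot_in(rmB)"]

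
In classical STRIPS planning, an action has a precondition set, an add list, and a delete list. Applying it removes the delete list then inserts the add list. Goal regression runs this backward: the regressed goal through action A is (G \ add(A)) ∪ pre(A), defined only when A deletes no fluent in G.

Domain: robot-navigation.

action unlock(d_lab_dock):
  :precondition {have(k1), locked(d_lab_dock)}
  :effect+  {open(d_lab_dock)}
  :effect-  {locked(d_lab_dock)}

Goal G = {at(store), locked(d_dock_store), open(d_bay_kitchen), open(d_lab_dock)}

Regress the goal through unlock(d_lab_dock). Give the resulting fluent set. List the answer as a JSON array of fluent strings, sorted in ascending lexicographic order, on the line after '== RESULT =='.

Regress:
  G ∩ del = {}  (empty — regression defined)
  G \ add = {at(store), locked(d_dock_store), open(d_bay_kitchen), open(d_lab_dock)} \ {open(d_lab_dock)} = {at(store), locked(d_dock_store), open(d_bay_kitchen)}
  ∪ pre   = {at(store), locked(d_dock_store), open(d_bay_kitchen)} ∪ {have(k1), locked(d_lab_dock)}
          = {at(store), have(k1), locked(d_dock_store), locked(d_lab_dock), open(d_bay_kitchen)}

== RESULT ==
["at(store)", "have(k1)", "locked(d_dock_store)", "locked(d_lab_dock)", "open(d_bay_kitchen)"]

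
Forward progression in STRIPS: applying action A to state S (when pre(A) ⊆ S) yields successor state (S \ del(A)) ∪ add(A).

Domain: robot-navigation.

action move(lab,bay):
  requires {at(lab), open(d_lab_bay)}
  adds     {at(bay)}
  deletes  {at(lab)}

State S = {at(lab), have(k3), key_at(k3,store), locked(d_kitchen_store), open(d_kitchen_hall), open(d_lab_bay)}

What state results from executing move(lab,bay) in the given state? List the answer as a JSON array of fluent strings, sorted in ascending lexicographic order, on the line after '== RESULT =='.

Compute (S \ del) ∪ add:
  pre ⊆ S: {at(lab), open(d_lab_bay)} ⊆ S  — applicable
  S \ del = {have(k3), key_at(k3,store), locked(d_kitchen_store), open(d_kitchen_hall), open(d_lab_bay)}
  ∪ add   = {at(bay), have(k3), key_at(k3,store), locked(d_kitchen_store), open(d_kitchen_hall), open(d_lab_bay)}

== RESULT ==
["at(bay)", "have(k3)", "key_at(k3,store)", "locked(d_kitchen_store)", "open(d_kitchen_hall)", "open(d_lab_bay)"]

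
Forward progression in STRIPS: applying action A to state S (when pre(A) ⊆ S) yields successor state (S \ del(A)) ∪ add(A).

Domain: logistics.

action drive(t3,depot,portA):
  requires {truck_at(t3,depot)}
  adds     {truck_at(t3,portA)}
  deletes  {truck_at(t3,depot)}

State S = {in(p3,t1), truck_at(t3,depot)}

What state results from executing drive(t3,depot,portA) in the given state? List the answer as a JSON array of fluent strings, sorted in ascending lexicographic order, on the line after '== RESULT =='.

Progress:
  pre ⊆ S: {truck_at(t3,depot)} ⊆ S  — applicable
  S \ del = {in(p3,t1)}
  ∪ add   = {in(p3,t1), truck_at(t3,portA)}

== RESULT ==
["in(p3,t1)", "truck_at(t3,portA)"]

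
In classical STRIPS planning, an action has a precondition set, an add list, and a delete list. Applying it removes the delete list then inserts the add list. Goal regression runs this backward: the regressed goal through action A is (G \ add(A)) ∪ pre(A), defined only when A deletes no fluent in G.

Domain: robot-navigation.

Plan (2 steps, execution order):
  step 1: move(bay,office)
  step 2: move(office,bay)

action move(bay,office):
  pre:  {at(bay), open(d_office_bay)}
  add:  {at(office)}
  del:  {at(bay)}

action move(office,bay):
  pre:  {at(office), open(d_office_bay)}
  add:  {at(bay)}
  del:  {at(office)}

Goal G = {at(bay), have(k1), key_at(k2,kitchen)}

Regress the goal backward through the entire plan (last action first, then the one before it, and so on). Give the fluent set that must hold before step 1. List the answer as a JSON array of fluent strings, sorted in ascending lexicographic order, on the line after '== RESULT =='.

Regress step by step:
  through step 2 (move(office,bay)): drop {at(bay)}, keep {have(k1), key_at(k2,kitchen)}, require {at(office), open(d_office_bay)}
    → {at(office), have(k1), key_at(k2,kitchen), open(d_office_bay)}
  through step 1 (move(bay,office)): drop {at(office)}, keep {have(k1), key_at(k2,kitchen), open(d_office_bay)}, require {at(bay), open(d_office_bay)}
    → {at(bay), have(k1), key_at(k2,kitchen), open(d_office_bay)}

== RESULT ==
["at(bay)", "have(k1)", "key_at(k2,kitchen)", "open(d_office_bay)"]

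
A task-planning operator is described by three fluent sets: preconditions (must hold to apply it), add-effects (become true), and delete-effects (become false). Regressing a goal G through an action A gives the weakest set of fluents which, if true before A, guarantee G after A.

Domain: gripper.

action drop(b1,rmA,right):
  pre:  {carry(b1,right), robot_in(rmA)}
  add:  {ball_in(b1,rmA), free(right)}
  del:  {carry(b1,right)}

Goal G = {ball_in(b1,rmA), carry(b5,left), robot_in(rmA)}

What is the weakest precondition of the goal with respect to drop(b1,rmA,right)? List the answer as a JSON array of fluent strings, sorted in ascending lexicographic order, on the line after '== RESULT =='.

Compute (G \ add) ∪ pre:
  G ∩ del = {}  (empty — regression defined)
  G \ add = {ball_in(b1,rmA), carry(b5,left), robot_in(rmA)} \ {ball_in(b1,rmA), free(right)} = {carry(b5,left), robot_in(rmA)}
  ∪ pre   = {carry(b5,left), robot_in(rmA)} ∪ {carry(b1,right), robot_in(rmA)}
          = {carry(b1,right), carry(b5,left), robot_in(rmA)}

== RESULT ==
["carry(b1,right)", "carry(b5,left)", "robot_in(rmA)"]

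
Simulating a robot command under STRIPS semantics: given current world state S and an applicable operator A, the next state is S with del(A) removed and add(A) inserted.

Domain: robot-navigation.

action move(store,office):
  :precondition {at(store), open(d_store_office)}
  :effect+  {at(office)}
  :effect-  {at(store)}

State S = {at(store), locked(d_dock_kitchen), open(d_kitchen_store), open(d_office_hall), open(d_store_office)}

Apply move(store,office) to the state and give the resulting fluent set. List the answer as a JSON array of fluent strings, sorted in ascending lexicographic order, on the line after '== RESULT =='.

Compute (S \ del) ∪ add:
  pre ⊆ S: {at(store), open(d_store_office)} ⊆ S  — applicable
  S \ del = {locked(d_dock_kitchen), open(d_kitchen_store), open(d_office_hall), open(d_store_office)}
  ∪ add   = {at(office), locked(d_dock_kitchen), open(d_kitchen_store), open(d_office_hall), open(d_store_office)}

== RESULT ==
["at(office)", "locked(d_dock_kitchen)", "open(d_kitchen_store)", "open(d_office_hall)", "open(d_store_office)"]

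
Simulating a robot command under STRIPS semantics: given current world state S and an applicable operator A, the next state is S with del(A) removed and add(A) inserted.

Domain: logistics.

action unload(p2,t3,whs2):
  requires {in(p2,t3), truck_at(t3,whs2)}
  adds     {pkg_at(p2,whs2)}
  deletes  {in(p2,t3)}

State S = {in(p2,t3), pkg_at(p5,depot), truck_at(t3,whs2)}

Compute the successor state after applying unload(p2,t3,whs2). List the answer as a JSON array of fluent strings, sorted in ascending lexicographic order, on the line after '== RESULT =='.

Compute (S \ del) ∪ add:
  pre ⊆ S: {in(p2,t3), truck_at(t3,whs2)} ⊆ S  — applicable
  S \ del = {pkg_at(p5,depot), truck_at(t3,whs2)}
  ∪ add   = {pkg_at(p2,whs2), pkg_at(p5,depot), truck_at(t3,whs2)}

== RESULT ==
["pkg_at(p2,whs2)", "pkg_at(p5,depot)", "truck_at(t3,whs2)"]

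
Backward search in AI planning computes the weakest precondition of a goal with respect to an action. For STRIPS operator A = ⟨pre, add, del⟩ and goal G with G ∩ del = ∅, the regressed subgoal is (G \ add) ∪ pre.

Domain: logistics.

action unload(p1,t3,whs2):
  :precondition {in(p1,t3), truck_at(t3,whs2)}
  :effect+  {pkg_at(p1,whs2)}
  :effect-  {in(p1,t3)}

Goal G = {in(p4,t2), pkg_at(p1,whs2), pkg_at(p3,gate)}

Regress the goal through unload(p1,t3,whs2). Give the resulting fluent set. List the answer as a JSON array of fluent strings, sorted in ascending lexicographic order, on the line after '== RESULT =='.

Compute (G \ add) ∪ pre:
  G ∩ del = {}  (empty — regression defined)
  G \ add = {in(p4,t2), pkg_at(p1,whs2), pkg_at(p3,gate)} \ {pkg_at(p1,whs2)} = {in(p4,t2), pkg_at(p3,gate)}
  ∪ pre   = {in(p4,t2), pkg_at(p3,gate)} ∪ {in(p1,t3), truck_at(t3,whs2)}
          = {in(p1,t3), in(p4,t2), pkg_at(p3,gate), truck_at(t3,whs2)}

== RESULT ==
["in(p1,t3)", "in(p4,t2)", "pkg_at(p3,gate)", "truck_at(t3,whs2)"]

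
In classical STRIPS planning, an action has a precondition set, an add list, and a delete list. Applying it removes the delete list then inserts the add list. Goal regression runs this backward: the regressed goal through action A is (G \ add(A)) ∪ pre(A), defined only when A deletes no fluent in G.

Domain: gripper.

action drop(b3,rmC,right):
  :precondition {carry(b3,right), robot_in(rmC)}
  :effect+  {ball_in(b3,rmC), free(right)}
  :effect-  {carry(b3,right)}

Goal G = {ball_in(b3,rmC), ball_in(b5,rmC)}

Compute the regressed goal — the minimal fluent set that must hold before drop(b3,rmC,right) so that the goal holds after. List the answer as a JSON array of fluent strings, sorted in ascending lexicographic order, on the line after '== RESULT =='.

Compute (G \ add) ∪ pre:
  G ∩ del = {}  (empty — regression defined)
  G \ add = {ball_in(b3,rmC), ball_in(b5,rmC)} \ {ball_in(b3,rmC), free(right)} = {ball_in(b5,rmC)}
  ∪ pre   = {ball_in(b5,rmC)} ∪ {carry(b3,right), robot_in(rmC)}
          = {ball_in(b5,rmC), carry(b3,right), robot_in(rmC)}

== RESULT ==
["ball_in(b5,rmC)", "carry(b3,right)", "robot_in(rmC)"]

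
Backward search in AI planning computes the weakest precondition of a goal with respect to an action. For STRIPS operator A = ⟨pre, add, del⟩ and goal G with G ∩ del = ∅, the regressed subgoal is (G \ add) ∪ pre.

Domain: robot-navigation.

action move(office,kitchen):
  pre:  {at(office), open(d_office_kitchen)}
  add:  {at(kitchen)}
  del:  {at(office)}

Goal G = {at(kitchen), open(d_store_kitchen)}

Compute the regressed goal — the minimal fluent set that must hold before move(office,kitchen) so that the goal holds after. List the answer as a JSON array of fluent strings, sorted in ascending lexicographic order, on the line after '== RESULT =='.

Compute (G \ add) ∪ pre:
  G ∩ del = {}  (empty — regression defined)
  G \ add = {at(kitchen), open(d_store_kitchen)} \ {at(kitchen)} = {open(d_store_kitchen)}
  ∪ pre   = {open(d_store_kitchen)} ∪ {at(office), open(d_office_kitchen)}
          = {at(office), open(d_office_kitchen), open(d_store_kitchen)}

== RESULT ==
["at(office)", "open(d_office_kitchen)", "open(d_store_kitchen)"]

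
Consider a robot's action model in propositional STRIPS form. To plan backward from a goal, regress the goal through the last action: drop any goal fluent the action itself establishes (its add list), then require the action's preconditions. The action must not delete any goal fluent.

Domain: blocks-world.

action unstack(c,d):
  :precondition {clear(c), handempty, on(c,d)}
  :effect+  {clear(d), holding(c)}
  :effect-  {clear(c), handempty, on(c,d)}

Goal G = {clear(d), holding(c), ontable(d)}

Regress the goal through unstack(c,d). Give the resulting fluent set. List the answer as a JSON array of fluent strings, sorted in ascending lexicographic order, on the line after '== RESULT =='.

Regress:
  G ∩ del = {}  (empty — regression defined)
  G \ add = {clear(d), holding(c), ontable(d)} \ {clear(d), holding(c)} = {ontable(d)}
  ∪ pre   = {ontable(d)} ∪ {clear(c), handempty, on(c,d)}
          = {clear(c), handempty, on(c,d), ontable(d)}

== RESULT ==
["clear(c)", "handempty", "on(c,d)", "ontable(d)"]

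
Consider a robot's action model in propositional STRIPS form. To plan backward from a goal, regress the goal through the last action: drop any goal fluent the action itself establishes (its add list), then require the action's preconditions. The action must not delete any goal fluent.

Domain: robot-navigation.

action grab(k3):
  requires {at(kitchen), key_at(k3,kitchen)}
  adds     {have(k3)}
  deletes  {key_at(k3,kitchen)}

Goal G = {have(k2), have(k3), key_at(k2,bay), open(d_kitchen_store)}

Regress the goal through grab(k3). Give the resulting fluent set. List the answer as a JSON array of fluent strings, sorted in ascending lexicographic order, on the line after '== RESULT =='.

Regress:
  G ∩ del = {}  (empty — regression defined)
  G \ add = {have(k2), have(k3), key_at(k2,bay), open(d_kitchen_store)} \ {have(k3)} = {have(k2), key_at(k2,bay), open(d_kitchen_store)}
  ∪ pre   = {have(k2), key_at(k2,bay), open(d_kitchen_store)} ∪ {at(kitchen), key_at(k3,kitchen)}
          = {at(kitchen), have(k2), key_at(k2,bay), key_at(k3,kitchen), open(d_kitchen_store)}

== RESULT ==
["at(kitchen)", "have(k2)", "key_at(k2,bay)", "key_at(k3,kitchen)", "open(d_kitchen_store)"]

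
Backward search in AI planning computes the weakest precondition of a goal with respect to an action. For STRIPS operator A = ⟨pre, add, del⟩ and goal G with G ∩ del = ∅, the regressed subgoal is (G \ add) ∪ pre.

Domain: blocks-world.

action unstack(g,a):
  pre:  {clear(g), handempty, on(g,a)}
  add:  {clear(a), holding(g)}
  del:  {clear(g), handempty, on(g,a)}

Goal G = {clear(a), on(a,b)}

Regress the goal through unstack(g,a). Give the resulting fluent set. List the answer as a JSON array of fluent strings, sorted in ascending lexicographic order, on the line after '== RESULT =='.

Regress:
  G ∩ del = {}  (empty — regression defined)
  G \ add = {clear(a), on(a,b)} \ {clear(a), holding(g)} = {on(a,b)}
  ∪ pre   = {on(a,b)} ∪ {clear(g), handempty, on(g,a)}
          = {clear(g), handempty, on(a,b), on(g,a)}

== RESULT ==
["clear(g)", "handempty", "on(a,b)", "on(g,a)"]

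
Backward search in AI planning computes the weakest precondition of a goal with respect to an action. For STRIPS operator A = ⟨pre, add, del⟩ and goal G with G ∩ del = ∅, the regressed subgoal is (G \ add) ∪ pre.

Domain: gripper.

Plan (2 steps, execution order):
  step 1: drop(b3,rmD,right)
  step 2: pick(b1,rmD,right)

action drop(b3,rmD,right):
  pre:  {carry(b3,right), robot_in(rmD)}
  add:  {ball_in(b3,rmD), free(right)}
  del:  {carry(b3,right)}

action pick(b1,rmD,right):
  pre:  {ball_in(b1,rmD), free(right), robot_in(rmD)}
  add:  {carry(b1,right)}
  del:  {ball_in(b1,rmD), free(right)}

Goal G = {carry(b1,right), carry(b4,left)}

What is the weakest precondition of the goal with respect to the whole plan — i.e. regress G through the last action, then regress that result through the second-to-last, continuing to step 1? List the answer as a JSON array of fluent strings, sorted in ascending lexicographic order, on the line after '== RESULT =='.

Regress step by step:
  through step 2 (pick(b1,rmD,right)): drop {carry(b1,right)}, keep {carry(b4,left)}, require {ball_in(b1,rmD), free(right), robot_in(rmD)}
    → {ball_in(b1,rmD), carry(b4,left), free(right), robot_in(rmD)}
  through step 1 (drop(b3,rmD,right)): drop {free(right)}, keep {ball_in(b1,rmD), carry(b4,left), robot_in(rmD)}, require {carry(b3,right), robot_in(rmD)}
    → {ball_in(b1,rmD), carry(b3,right), carry(b4,left), robot_in(rmD)}

== RESULT ==
["ball_in(b1,rmD)", "carry(b3,right)", "carry(b4,left)", "robot_in(rmD)"]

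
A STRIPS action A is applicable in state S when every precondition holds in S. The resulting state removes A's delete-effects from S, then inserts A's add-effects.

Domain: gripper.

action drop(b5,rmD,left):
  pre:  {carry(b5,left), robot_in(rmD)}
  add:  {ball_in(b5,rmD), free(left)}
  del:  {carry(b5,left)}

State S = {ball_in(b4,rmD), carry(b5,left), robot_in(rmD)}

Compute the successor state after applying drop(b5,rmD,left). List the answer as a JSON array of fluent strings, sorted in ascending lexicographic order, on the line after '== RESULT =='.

Progress:
  pre ⊆ S: {carry(b5,left), robot_in(rmD)} ⊆ S  — applicable
  S \ del = {ball_in(b4,rmD), robot_in(rmD)}
  ∪ add   = {ball_in(b4,rmD), ball_in(b5,rmD), free(left), robot_in(rmD)}

== RESULT ==
["ball_in(b4,rmD)", "ball_in(b5,rmD)", "free(left)", "robot_in(rmD)"]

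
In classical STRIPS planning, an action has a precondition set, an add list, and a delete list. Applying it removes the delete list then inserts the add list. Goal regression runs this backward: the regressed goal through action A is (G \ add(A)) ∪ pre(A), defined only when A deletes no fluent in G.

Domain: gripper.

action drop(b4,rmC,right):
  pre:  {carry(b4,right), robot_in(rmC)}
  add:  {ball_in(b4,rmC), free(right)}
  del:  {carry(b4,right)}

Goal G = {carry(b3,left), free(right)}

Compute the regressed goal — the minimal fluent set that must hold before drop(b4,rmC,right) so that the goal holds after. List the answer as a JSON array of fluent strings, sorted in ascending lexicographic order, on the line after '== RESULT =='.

Compute (G \ add) ∪ pre:
  G ∩ del = {}  (empty — regression defined)
  G \ add = {carry(b3,left), free(right)} \ {ball_in(b4,rmC), free(right)} = {carry(b3,left)}
  ∪ pre   = {carry(b3,left)} ∪ {carry(b4,right), robot_in(rmC)}
          = {carry(b3,left), carry(b4,right), robot_in(rmC)}

== RESULT ==
["carry(b3,left)", "carry(b4,right)", "robot_in(rmC)"]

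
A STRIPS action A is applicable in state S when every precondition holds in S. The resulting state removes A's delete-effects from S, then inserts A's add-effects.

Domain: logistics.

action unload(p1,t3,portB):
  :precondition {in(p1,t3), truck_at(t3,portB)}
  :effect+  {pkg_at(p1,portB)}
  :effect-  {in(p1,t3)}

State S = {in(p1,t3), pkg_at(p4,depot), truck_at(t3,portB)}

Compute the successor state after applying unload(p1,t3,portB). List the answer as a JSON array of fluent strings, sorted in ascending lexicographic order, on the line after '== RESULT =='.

Progress:
  pre ⊆ S: {in(p1,t3), truck_at(t3,portB)} ⊆ S  — applicable
  S \ del = {pkg_at(p4,depot), truck_at(t3,portB)}
  ∪ add   = {pkg_at(p1,portB), pkg_at(p4,depot), truck_at(t3,portB)}

== RESULT ==
["pkg_at(p1,portB)", "pkg_at(p4,depot)", "truck_at(t3,portB)"]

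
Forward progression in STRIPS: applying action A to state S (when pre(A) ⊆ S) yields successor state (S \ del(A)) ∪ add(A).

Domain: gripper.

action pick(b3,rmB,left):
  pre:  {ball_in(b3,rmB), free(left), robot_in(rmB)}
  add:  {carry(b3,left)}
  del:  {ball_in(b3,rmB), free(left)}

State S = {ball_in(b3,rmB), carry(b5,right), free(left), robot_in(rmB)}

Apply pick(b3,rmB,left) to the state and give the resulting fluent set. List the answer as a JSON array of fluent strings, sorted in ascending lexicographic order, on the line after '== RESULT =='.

Progress:
  pre ⊆ S: {ball_in(b3,rmB), free(left), robot_in(rmB)} ⊆ S  — applicable
  S \ del = {carry(b5,right), robot_in(rmB)}
  ∪ add   = {carry(b3,left), carry(b5,right), robot_in(rmB)}

== RESULT ==
["carry(b3,left)", "carry(b5,right)", "robot_in(rmB)"]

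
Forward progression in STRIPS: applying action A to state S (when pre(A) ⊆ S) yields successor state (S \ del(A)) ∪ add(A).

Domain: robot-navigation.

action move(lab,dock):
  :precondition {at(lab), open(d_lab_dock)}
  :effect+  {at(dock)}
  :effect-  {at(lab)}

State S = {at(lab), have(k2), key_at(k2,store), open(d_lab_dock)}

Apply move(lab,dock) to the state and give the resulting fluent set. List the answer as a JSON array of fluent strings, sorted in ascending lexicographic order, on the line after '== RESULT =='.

Progress:
  pre ⊆ S: {at(lab), open(d_lab_dock)} ⊆ S  — applicable
  S \ del = {have(k2), key_at(k2,store), open(d_lab_dock)}
  ∪ add   = {at(dock), have(k2), key_at(k2,store), open(d_lab_dock)}

== RESULT ==
["at(dock)", "have(k2)", "key_at(k2,store)", "open(d_lab_dock)"]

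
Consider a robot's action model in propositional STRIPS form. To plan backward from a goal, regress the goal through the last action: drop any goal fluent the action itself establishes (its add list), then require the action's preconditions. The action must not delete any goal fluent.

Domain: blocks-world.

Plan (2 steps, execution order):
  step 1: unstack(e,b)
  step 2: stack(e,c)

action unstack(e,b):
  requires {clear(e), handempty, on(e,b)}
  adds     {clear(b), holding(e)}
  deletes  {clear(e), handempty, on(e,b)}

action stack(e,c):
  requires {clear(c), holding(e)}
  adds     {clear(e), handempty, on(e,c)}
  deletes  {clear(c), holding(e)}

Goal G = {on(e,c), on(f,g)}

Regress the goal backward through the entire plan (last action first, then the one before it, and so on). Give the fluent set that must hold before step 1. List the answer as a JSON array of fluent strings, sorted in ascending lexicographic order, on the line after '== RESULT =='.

Work backward from the goal:
  through step 2 (stack(e,c)): drop {on(e,c)}, keep {on(f,g)}, require {clear(c), holding(e)}
    → {clear(c), holding(e), on(f,g)}
  through step 1 (unstack(e,b)): drop {holding(e)}, keep {clear(c), on(f,g)}, require {clear(e), handempty, on(e,b)}
    → {clear(c), clear(e), handempty, on(e,b), on(f,g)}

== RESULT ==
["clear(c)", "clear(e)", "handempty", "on(e,b)", "on(f,g)"]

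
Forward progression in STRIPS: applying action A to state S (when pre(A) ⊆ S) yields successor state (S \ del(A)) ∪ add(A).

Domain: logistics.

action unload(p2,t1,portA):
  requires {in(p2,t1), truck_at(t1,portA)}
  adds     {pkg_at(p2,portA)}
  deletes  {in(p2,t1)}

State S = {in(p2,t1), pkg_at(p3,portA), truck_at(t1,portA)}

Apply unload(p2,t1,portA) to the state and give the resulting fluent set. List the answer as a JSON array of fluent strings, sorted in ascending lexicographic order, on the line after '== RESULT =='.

Progress:
  pre ⊆ S: {in(p2,t1), truck_at(t1,portA)} ⊆ S  — applicable
  S \ del = {pkg_at(p3,portA), truck_at(t1,portA)}
  ∪ add   = {pkg_at(p2,portA), pkg_at(p3,portA), truck_at(t1,portA)}

== RESULT ==
["pkg_at(p2,portA)", "pkg_at(p3,portA)", "truck_at(t1,portA)"]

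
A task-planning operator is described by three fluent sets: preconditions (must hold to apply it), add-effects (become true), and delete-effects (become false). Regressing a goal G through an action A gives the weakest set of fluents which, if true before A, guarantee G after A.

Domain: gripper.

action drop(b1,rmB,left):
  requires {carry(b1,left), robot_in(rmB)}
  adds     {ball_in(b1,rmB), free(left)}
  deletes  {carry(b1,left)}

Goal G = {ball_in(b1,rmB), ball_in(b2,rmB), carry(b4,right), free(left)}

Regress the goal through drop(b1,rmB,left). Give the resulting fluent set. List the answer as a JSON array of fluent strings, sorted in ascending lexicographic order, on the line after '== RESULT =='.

Compute (G \ add) ∪ pre:
  G ∩ del = {}  (empty — regression defined)
  G \ add = {ball_in(b1,rmB), ball_in(b2,rmB), carry(b4,right), free(left)} \ {ball_in(b1,rmB), free(left)} = {ball_in(b2,rmB), carry(b4,right)}
  ∪ pre   = {ball_in(b2,rmB), carry(b4,right)} ∪ {carry(b1,left), robot_in(rmB)}
          = {ball_in(b2,rmB), carry(b1,left), carry(b4,right), robot_in(rmB)}

== RESULT ==
["ball_in(b2,rmB)", "carry(b1,left)", "carry(b4,right)", "robot_in(rmB)"]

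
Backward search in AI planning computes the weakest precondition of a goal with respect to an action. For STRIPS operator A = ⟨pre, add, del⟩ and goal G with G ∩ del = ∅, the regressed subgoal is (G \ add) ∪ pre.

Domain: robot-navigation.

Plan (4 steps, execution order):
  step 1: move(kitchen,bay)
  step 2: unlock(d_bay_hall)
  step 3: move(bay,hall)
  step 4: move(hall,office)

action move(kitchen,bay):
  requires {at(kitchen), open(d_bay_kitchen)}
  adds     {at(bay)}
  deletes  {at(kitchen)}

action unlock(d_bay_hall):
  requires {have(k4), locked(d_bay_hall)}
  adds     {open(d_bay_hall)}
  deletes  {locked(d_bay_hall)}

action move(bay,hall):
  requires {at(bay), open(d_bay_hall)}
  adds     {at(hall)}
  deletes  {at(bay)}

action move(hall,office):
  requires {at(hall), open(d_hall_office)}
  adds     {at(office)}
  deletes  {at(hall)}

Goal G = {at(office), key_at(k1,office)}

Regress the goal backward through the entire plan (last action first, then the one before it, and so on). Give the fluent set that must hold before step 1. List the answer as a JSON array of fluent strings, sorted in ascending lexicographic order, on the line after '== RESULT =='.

Regress step by step:
  through step 4 (move(hall,office)): drop {at(office)}, keep {key_at(k1,office)}, require {at(hall), open(d_hall_office)}
    → {at(hall), key_at(k1,office), open(d_hall_office)}
  through step 3 (move(bay,hall)): drop {at(hall)}, keep {key_at(k1,office), open(d_hall_office)}, require {at(bay), open(d_bay_hall)}
    → {at(bay), key_at(k1,office), open(d_bay_hall), open(d_hall_office)}
  through step 2 (unlock(d_bay_hall)): drop {open(d_bay_hall)}, keep {at(bay), key_at(k1,office), open(d_hall_office)}, require {have(k4), locked(d_bay_hall)}
    → {at(bay), have(k4), key_at(k1,office), locked(d_bay_hall), open(d_hall_office)}
  through step 1 (move(kitchen,bay)): drop {at(bay)}, keep {have(k4), key_at(k1,office), locked(d_bay_hall), open(d_hall_office)}, require {at(kitchen), open(d_bay_kitchen)}
    → {at(kitchen), have(k4), key_at(k1,office), locked(d_bay_hall), open(d_bay_kitchen), open(d_hall_office)}

== RESULT ==
["at(kitchen)", "have(k4)", "key_at(k1,office)", "locked(d_bay_hall)", "open(d_bay_kitchen)", "open(d_hall_office)"]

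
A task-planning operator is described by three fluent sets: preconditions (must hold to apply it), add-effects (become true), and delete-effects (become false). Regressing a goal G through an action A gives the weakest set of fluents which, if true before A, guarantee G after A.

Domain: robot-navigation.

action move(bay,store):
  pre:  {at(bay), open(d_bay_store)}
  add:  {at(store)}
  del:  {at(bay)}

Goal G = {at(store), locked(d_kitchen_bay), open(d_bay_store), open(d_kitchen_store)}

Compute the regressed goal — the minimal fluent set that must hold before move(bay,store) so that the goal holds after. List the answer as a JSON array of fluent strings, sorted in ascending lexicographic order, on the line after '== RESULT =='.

Regress:
  G ∩ del = {}  (empty — regression defined)
  G \ add = {at(store), locked(d_kitchen_bay), open(d_bay_store), open(d_kitchen_store)} \ {at(store)} = {locked(d_kitchen_bay), open(d_bay_store), open(d_kitchen_store)}
  ∪ pre   = {locked(d_kitchen_bay), open(d_bay_store), open(d_kitchen_store)} ∪ {at(bay), open(d_bay_store)}
          = {at(bay), locked(d_kitchen_bay), open(d_bay_store), open(d_kitchen_store)}

== RESULT ==
["at(bay)", "locked(d_kitchen_bay)", "open(d_bay_store)", "open(d_kitchen_store)"]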